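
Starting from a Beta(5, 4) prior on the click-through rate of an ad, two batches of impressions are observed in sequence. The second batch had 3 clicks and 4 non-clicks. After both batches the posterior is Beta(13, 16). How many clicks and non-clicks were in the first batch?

Because Beta–binomial updating is additive in the counts, the combined data contributed (α_post−α_prior, β_post−β_prior) successes and failures.
Total across both batches: 13−5=8 clicks, 16−4=12 non-clicks.
Subtract the second batch: 8−3=5 clicks and 12−4=8 non-clicks.

5 clicks and 8 non-clicks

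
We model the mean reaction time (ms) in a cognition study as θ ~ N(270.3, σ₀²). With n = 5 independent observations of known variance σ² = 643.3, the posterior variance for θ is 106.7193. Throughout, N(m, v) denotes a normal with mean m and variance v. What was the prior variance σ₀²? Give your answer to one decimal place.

Posterior precision equals prior precision plus data precision: 1/σ_n² = 1/σ₀² + n/σ².
So 1/σ₀² = 1/106.7193 − 5/643.3 = 0.009370 − 0.007772 = 0.001598.
Hence σ₀² = 1/0.001598 ≈ 625.8.

σ₀² = 625.8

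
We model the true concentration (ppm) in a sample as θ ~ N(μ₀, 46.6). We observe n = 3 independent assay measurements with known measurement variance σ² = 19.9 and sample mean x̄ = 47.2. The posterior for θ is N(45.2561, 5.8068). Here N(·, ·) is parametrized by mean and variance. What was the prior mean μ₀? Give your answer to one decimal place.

With known observation variance, the Normal–Normal posterior has precision τ_n = τ₀ + n/σ² and mean μ_n = (τ₀μ₀ + (n/σ²)x̄)/τ_n.
Here τ₀ = 1/46.6 = 0.021459 and τ_data = 3/19.9 = 0.150754, so τ_n = 0.172213.
Rearranging for μ₀: μ₀ = (μ_n·τ_n − τ_data·x̄)/τ₀ = (45.2561·0.172213 − 0.150754·47.2) / 0.021459 = 0.678100/0.021459 ≈ 31.6.

μ₀ = 31.6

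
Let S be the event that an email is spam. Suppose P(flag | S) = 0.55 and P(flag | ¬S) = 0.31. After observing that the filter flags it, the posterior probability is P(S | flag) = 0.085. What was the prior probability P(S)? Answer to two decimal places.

In odds form, posterior odds = prior odds × likelihood ratio, so prior odds = posterior odds ÷ LR.
Posterior odds = 0.085/(1−0.085) = 0.0929. LR = 0.55/0.31 = 1.7742.
Prior odds = 0.0929/1.7742 = 0.0524, so P(S) = 0.0524/(1+0.0524) ≈ 0.05.

P(S) = 0.05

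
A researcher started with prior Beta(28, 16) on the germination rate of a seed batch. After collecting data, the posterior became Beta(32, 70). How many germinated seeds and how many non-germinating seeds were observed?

Under Beta–binomial conjugacy the posterior parameters are (a+s, b+f).
So s = 32 − 28 = 4 and f = 70 − 16 = 54.

4 germinated seeds and 54 non-germinating seeds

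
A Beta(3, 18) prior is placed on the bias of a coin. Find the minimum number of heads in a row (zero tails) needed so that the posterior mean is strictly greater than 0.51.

After k heads and 0 tails the posterior is Beta(3+k, 18), with mean (3+k)/(3+18+k).
Set (3+k)/(21+k) > 0.51 and solve: k > (0.51·21 − 3)/(1 − 0.51) = 15.735.
The smallest integer exceeding 15.735 is 16, and checking k=16: (19)/(37) = 0.5135 > 0.51.

k = 16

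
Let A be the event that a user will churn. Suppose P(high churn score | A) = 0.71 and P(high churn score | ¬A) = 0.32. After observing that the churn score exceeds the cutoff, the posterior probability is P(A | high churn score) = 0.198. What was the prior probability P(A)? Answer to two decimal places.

In odds form, posterior odds = prior odds × likelihood ratio, so prior odds = posterior odds ÷ LR.
Posterior odds = 0.198/(1−0.198) = 0.2469. LR = 0.71/0.32 = 2.2188.
Prior odds = 0.2469/2.2188 = 0.1113, so P(A) = 0.1113/(1+0.1113) ≈ 0.10.

P(A) = 0.10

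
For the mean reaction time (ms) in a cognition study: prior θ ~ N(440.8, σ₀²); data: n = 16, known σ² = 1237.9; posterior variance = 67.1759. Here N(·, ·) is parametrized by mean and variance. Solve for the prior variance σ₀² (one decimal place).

σ₀² = 509.9

Posterior precision equals prior precision plus data precision: 1/σ_n² = 1/σ₀² + n/σ².
So 1/σ₀² = 1/67.1759 − 16/1237.9 = 0.014886 − 0.012925 = 0.001961.
Hence σ₀² = 1/0.001961 ≈ 509.9.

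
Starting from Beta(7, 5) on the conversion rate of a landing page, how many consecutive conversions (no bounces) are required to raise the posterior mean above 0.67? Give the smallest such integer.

After k conversions and 0 bounces the posterior is Beta(7+k, 5), with mean (7+k)/(7+5+k).
Set (7+k)/(12+k) > 0.67 and solve: k > (0.67·12 − 7)/(1 − 0.67) = 3.152.
The smallest integer exceeding 3.152 is 4, and checking k=4: (11)/(16) = 0.6875 > 0.67.

k = 4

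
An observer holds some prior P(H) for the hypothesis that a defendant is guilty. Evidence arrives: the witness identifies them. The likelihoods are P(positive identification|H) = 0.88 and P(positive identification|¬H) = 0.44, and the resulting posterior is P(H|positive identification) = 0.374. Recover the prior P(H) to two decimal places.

P(H) = 0.23

In odds form, posterior odds = prior odds × likelihood ratio, so prior odds = posterior odds ÷ LR.
Posterior odds = 0.374/(1−0.374) = 0.5974. LR = 0.88/0.44 = 2.0000.
Prior odds = 0.5974/2.0000 = 0.2987, so P(H) = 0.2987/(1+0.2987) ≈ 0.23.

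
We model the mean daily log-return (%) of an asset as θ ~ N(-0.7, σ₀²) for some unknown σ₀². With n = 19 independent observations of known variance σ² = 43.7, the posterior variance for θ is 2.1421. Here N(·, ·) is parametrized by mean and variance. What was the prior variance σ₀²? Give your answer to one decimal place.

For the Normal–Normal model with known σ², precisions add: τ_n = τ₀ + n/σ².
So 1/σ₀² = 1/2.1421 − 19/43.7 = 0.466832 − 0.434783 = 0.032049.
Hence σ₀² = 1/0.032049 ≈ 31.2.

σ₀² = 31.2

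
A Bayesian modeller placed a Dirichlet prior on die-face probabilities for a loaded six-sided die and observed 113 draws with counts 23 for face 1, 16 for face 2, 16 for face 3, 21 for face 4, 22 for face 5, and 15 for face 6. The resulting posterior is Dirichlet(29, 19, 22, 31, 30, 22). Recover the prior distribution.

Dirichlet(6, 3, 6, 10, 8, 7)

For a Dirichlet(α) prior with multinomial counts c, the posterior is Dirichlet(α + c) componentwise.
Subtract each count from the matching posterior parameter: 29−23=6, 19−16=3, 22−16=6, 31−21=10, 30−22=8, 22−15=7.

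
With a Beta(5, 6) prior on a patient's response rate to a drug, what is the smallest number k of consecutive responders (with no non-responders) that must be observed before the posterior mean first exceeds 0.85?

k = 30

After k responders and 0 non-responders the posterior is Beta(5+k, 6), with mean (5+k)/(5+6+k).
Set (5+k)/(11+k) > 0.85 and solve: k > (0.85·11 − 5)/(1 − 0.85) = 29.000.
The smallest integer exceeding 29.000 is 30, and checking k=30: (35)/(41) = 0.8537 > 0.85.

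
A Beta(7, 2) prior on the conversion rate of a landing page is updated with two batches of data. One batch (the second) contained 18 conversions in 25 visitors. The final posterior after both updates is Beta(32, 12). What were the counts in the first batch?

7 conversions and 3 bounces

Because Beta–binomial updating is additive in the counts, the combined data contributed (α_post−α_prior, β_post−β_prior) successes and failures.
Total across both batches: 32−7=25 conversions, 12−2=10 bounces.
Subtract the second batch: 25−18=7 conversions and 10−7=3 bounces.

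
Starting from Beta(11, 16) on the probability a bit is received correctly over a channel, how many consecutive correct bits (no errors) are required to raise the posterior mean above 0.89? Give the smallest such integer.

k = 119

After k correct bits and 0 errors the posterior is Beta(11+k, 16), with mean (11+k)/(11+16+k).
Set (11+k)/(27+k) > 0.89 and solve: k > (0.89·27 − 11)/(1 − 0.89) = 118.455.
The smallest integer exceeding 118.455 is 119, and checking k=119: (130)/(146) = 0.8904 > 0.89.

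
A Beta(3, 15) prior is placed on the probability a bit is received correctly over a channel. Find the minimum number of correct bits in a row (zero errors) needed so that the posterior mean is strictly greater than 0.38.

k = 7

After k correct bits and 0 errors the posterior is Beta(3+k, 15), with mean (3+k)/(3+15+k).
Set (3+k)/(18+k) > 0.38 and solve: k > (0.38·18 − 3)/(1 − 0.38) = 6.194.
The smallest integer exceeding 6.194 is 7, and checking k=7: (10)/(25) = 0.4000 > 0.38.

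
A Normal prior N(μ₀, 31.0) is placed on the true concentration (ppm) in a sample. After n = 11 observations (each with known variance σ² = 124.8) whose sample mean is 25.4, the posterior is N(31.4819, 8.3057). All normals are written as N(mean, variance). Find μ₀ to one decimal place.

μ₀ = 48.1

The posterior mean is a precision-weighted average: μ_n = (τ₀μ₀ + τ_data·x̄)/(τ₀+τ_data), with τ₀=1/σ₀² and τ_data=n/σ².
Here τ₀ = 1/31.0 = 0.032258 and τ_data = 11/124.8 = 0.088141, so τ_n = 0.120399.
Rearranging for μ₀: μ₀ = (μ_n·τ_n − τ_data·x̄)/τ₀ = (31.4819·0.120399 − 0.088141·25.4) / 0.032258 = 1.551608/0.032258 ≈ 48.1.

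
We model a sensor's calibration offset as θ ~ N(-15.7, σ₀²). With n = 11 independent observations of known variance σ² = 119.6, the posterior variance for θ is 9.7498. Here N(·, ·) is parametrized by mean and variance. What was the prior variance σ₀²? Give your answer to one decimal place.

Posterior precision equals prior precision plus data precision: 1/σ_n² = 1/σ₀² + n/σ².
So 1/σ₀² = 1/9.7498 − 11/119.6 = 0.102566 − 0.091973 = 0.010593.
Hence σ₀² = 1/0.010593 ≈ 94.4.

σ₀² = 94.4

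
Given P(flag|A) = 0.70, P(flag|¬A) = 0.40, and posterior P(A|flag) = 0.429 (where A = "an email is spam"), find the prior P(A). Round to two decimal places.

In odds form, posterior odds = prior odds × likelihood ratio, so prior odds = posterior odds ÷ LR.
Posterior odds = 0.429/(1−0.429) = 0.7513. LR = 0.70/0.40 = 1.7500.
Prior odds = 0.7513/1.7500 = 0.4293, so P(A) = 0.4293/(1+0.4293) ≈ 0.30.

P(A) = 0.30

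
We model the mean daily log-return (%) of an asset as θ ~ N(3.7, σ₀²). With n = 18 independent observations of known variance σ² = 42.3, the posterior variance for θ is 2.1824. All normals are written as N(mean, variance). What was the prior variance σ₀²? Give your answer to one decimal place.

σ₀² = 30.6

Posterior precision equals prior precision plus data precision: 1/σ_n² = 1/σ₀² + n/σ².
So 1/σ₀² = 1/2.1824 − 18/42.3 = 0.458211 − 0.425532 = 0.032679.
Hence σ₀² = 1/0.032679 ≈ 30.6.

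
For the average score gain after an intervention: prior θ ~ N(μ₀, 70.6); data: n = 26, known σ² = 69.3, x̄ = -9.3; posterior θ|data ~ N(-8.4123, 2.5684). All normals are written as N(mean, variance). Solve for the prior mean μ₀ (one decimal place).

The posterior mean is a precision-weighted average: μ_n = (τ₀μ₀ + τ_data·x̄)/(τ₀+τ_data), with τ₀=1/σ₀² and τ_data=n/σ².
Here τ₀ = 1/70.6 = 0.014164 and τ_data = 26/69.3 = 0.375180, so τ_n = 0.389344.
Rearranging for μ₀: μ₀ = (μ_n·τ_n − τ_data·x̄)/τ₀ = (-8.4123·0.389344 − 0.375180·-9.3) / 0.014164 = 0.213895/0.014164 ≈ 15.1.

μ₀ = 15.1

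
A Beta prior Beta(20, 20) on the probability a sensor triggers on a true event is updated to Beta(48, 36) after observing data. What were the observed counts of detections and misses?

28 detections and 16 misses

Beta is conjugate to the binomial likelihood: posterior = Beta(α+s, β+f).
So s = 48 − 20 = 28 and f = 36 − 20 = 16.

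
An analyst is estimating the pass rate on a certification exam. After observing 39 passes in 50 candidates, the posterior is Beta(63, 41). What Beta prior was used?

Beta(24, 30)

Beta is conjugate to the binomial likelihood: posterior = Beta(α+s, β+f).
So α = 63 − 39 = 24 and β = 41 − 11 = 30.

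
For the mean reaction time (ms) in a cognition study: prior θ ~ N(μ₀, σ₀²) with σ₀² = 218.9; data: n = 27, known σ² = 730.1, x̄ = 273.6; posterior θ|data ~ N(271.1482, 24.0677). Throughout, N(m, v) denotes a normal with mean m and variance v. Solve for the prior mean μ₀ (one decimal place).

μ₀ = 251.3

The posterior mean is a precision-weighted average: μ_n = (τ₀μ₀ + τ_data·x̄)/(τ₀+τ_data), with τ₀=1/σ₀² and τ_data=n/σ².
Here τ₀ = 1/218.9 = 0.004568 and τ_data = 27/730.1 = 0.036981, so τ_n = 0.041549.
Rearranging for μ₀: μ₀ = (μ_n·τ_n − τ_data·x̄)/τ₀ = (271.1482·0.041549 − 0.036981·273.6) / 0.004568 = 1.147935/0.004568 ≈ 251.3.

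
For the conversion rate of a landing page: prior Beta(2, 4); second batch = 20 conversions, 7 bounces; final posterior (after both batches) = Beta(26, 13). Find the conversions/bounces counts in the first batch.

Sequential conjugate updates are equivalent to a single update on the pooled data, so total successes = posterior α − prior α and total failures = posterior β − prior β.
Total across both batches: 26−2=24 conversions, 13−4=9 bounces.
Subtract the second batch: 24−20=4 conversions and 9−7=2 bounces.

4 conversions and 2 bounces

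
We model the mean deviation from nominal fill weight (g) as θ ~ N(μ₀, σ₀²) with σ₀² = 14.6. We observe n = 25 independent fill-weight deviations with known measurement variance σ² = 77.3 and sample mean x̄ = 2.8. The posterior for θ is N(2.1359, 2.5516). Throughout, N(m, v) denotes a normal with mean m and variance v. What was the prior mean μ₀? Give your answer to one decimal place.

With known observation variance, the Normal–Normal posterior has precision τ_n = τ₀ + n/σ² and mean μ_n = (τ₀μ₀ + (n/σ²)x̄)/τ_n.
Here τ₀ = 1/14.6 = 0.068493 and τ_data = 25/77.3 = 0.323415, so τ_n = 0.391908.
Rearranging for μ₀: μ₀ = (μ_n·τ_n − τ_data·x̄)/τ₀ = (2.1359·0.391908 − 0.323415·2.8) / 0.068493 = -0.068486/0.068493 ≈ -1.0.

μ₀ = -1.0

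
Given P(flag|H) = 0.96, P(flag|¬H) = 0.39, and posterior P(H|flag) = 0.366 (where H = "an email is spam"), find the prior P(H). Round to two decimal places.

Bayes' rule in odds form gives O(H|E) = O(H)·[P(E|H)/P(E|¬H)], hence O(H) = O(H|E)/LR.
Posterior odds = 0.366/(1−0.366) = 0.5773. LR = 0.96/0.39 = 2.4615.
Prior odds = 0.5773/2.4615 = 0.2345, so P(H) = 0.2345/(1+0.2345) ≈ 0.19.

P(H) = 0.19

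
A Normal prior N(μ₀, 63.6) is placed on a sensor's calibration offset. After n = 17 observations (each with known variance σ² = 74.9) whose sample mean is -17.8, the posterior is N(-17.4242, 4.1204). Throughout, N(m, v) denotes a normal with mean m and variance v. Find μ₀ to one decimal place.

μ₀ = -12.0

The posterior mean is a precision-weighted average: μ_n = (τ₀μ₀ + τ_data·x̄)/(τ₀+τ_data), with τ₀=1/σ₀² and τ_data=n/σ².
Here τ₀ = 1/63.6 = 0.015723 and τ_data = 17/74.9 = 0.226969, so τ_n = 0.242692.
Rearranging for μ₀: μ₀ = (μ_n·τ_n − τ_data·x̄)/τ₀ = (-17.4242·0.242692 − 0.226969·-17.8) / 0.015723 = -0.188666/0.015723 ≈ -12.0.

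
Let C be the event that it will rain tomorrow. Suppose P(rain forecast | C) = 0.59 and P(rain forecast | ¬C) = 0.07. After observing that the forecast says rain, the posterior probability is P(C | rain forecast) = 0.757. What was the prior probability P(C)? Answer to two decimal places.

P(C) = 0.27

In odds form, posterior odds = prior odds × likelihood ratio, so prior odds = posterior odds ÷ LR.
Posterior odds = 0.757/(1−0.757) = 3.1152. LR = 0.59/0.07 = 8.4286.
Prior odds = 3.1152/8.4286 = 0.3696, so P(C) = 0.3696/(1+0.3696) ≈ 0.27.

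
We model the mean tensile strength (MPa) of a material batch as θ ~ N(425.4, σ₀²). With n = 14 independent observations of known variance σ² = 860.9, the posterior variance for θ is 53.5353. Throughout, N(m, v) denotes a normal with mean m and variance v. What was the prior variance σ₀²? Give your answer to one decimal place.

Posterior precision equals prior precision plus data precision: 1/σ_n² = 1/σ₀² + n/σ².
So 1/σ₀² = 1/53.5353 − 14/860.9 = 0.018679 − 0.016262 = 0.002417.
Hence σ₀² = 1/0.002417 ≈ 413.7.

σ₀² = 413.7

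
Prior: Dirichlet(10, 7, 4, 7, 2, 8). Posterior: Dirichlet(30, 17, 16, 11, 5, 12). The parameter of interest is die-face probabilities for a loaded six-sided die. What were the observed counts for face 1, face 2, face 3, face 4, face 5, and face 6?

For a Dirichlet(α) prior with multinomial counts c, the posterior is Dirichlet(α + c) componentwise.
Counts are posterior − prior componentwise: 30−10=20, 17−7=10, 16−4=12, 11−7=4, 5−2=3, 12−8=4.

counts (20, 10, 12, 4, 3, 4)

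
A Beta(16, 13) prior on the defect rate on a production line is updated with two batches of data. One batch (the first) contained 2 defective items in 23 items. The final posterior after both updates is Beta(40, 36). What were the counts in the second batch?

Sequential conjugate updates are equivalent to a single update on the pooled data, so total successes = posterior α − prior α and total failures = posterior β − prior β.
Total across both batches: 40−16=24 defective items, 36−13=23 good items.
Subtract the first batch: 24−2=22 defective items and 23−21=2 good items.

22 defective items and 2 good items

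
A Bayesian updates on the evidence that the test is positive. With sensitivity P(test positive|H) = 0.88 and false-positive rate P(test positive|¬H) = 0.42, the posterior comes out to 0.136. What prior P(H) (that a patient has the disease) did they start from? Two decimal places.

P(H) = 0.07

Bayes' rule in odds form gives O(H|E) = O(H)·[P(E|H)/P(E|¬H)], hence O(H) = O(H|E)/LR.
Posterior odds = 0.136/(1−0.136) = 0.1574. LR = 0.88/0.42 = 2.0952.
Prior odds = 0.1574/2.0952 = 0.0751, so P(H) = 0.0751/(1+0.0751) ≈ 0.07.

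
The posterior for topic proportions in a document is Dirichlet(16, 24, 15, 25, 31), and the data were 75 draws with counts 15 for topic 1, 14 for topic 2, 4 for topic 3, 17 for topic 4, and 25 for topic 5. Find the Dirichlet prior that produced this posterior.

For a Dirichlet(α) prior with multinomial counts c, the posterior is Dirichlet(α + c) componentwise.
Subtract each count from the matching posterior parameter: 16−15=1, 24−14=10, 15−4=11, 25−17=8, 31−25=6.

Dirichlet(1, 10, 11, 8, 6)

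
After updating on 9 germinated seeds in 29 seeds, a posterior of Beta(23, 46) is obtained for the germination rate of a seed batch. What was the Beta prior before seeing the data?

Under Beta–binomial conjugacy the posterior parameters are (α+s, β+f).
So α = 23 − 9 = 14 and β = 46 − 20 = 26.

Beta(14, 26)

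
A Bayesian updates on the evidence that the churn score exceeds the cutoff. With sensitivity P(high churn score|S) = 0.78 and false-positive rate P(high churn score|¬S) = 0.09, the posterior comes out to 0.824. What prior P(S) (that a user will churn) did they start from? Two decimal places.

P(S) = 0.35

Bayes' rule in odds form gives O(S|E) = O(S)·[P(E|S)/P(E|¬S)], hence O(S) = O(S|E)/LR.
Posterior odds = 0.824/(1−0.824) = 4.6818. LR = 0.78/0.09 = 8.6667.
Prior odds = 4.6818/8.6667 = 0.5402, so P(S) = 0.5402/(1+0.5402) ≈ 0.35.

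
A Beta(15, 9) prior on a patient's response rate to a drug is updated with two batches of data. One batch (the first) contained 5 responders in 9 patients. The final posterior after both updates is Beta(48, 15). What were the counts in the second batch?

28 responders and 2 non-responders

Because Beta–binomial updating is additive in the counts, the combined data contributed (α_post−α_prior, β_post−β_prior) successes and failures.
Total across both batches: 48−15=33 responders, 15−9=6 non-responders.
Subtract the first batch: 33−5=28 responders and 6−4=2 non-responders.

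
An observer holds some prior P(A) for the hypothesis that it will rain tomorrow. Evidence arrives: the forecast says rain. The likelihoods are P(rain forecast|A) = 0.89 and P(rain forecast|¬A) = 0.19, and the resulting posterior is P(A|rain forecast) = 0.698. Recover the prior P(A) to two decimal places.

P(A) = 0.33

Bayes' rule in odds form gives O(A|E) = O(A)·[P(E|A)/P(E|¬A)], hence O(A) = O(A|E)/LR.
Posterior odds = 0.698/(1−0.698) = 2.3113. LR = 0.89/0.19 = 4.6842.
Prior odds = 2.3113/4.6842 = 0.4934, so P(A) = 0.4934/(1+0.4934) ≈ 0.33.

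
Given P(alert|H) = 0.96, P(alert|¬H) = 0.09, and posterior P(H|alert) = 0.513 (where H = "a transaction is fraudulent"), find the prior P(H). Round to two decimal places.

P(H) = 0.09

In odds form, posterior odds = prior odds × likelihood ratio, so prior odds = posterior odds ÷ LR.
Posterior odds = 0.513/(1−0.513) = 1.0534. LR = 0.96/0.09 = 10.6667.
Prior odds = 1.0534/10.6667 = 0.0988, so P(H) = 0.0988/(1+0.0988) ≈ 0.09.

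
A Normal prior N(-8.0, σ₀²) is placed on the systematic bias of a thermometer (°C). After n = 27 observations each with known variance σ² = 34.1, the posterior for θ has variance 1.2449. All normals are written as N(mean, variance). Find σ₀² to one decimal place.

For the Normal–Normal model with known σ², precisions add: τ_n = τ₀ + n/σ².
So 1/σ₀² = 1/1.2449 − 27/34.1 = 0.803277 − 0.791789 = 0.011488.
Hence σ₀² = 1/0.011488 ≈ 87.0.

σ₀² = 87.0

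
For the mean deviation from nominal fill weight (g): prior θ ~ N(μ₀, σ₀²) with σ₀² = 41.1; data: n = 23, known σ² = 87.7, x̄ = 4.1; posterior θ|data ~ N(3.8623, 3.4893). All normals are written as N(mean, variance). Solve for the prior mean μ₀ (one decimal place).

The posterior mean is a precision-weighted average: μ_n = (τ₀μ₀ + τ_data·x̄)/(τ₀+τ_data), with τ₀=1/σ₀² and τ_data=n/σ².
Here τ₀ = 1/41.1 = 0.024331 and τ_data = 23/87.7 = 0.262258, so τ_n = 0.286589.
Rearranging for μ₀: μ₀ = (μ_n·τ_n − τ_data·x̄)/τ₀ = (3.8623·0.286589 − 0.262258·4.1) / 0.024331 = 0.031635/0.024331 ≈ 1.3.

μ₀ = 1.3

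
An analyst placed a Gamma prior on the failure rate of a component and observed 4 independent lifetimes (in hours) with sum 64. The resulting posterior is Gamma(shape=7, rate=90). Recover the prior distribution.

Gamma(shape=3, rate=26)

For an exponential likelihood with a Gamma(α, β) prior on the rate, n observations with total T give posterior Gamma(α+n, β+T).
So α = 7 − 4 = 3 and β = 90 − 64 = 26.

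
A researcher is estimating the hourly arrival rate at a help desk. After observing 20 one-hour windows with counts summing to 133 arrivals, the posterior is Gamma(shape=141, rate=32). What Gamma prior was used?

Gamma(shape=8, rate=12)

Gamma–Poisson conjugacy: posterior shape = α + Σxᵢ, posterior rate = β + n.
So α = 141 − 133 = 8 and β = 32 − 20 = 12.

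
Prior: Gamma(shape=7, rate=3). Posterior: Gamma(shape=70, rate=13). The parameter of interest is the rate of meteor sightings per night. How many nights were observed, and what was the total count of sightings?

n = 10 nights with total 63 sightings

Gamma–Poisson conjugacy: posterior shape = α + Σxᵢ, posterior rate = β + n.
Matching: Σxᵢ = 70 − 7 = 63 and n = 13 − 3 = 10.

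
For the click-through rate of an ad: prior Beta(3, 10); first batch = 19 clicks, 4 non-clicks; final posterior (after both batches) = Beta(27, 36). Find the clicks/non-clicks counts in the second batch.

Because Beta–binomial updating is additive in the counts, the combined data contributed (α_post−α_prior, β_post−β_prior) successes and failures.
Total across both batches: 27−3=24 clicks, 36−10=26 non-clicks.
Subtract the first batch: 24−19=5 clicks and 26−4=22 non-clicks.

5 clicks and 22 non-clicks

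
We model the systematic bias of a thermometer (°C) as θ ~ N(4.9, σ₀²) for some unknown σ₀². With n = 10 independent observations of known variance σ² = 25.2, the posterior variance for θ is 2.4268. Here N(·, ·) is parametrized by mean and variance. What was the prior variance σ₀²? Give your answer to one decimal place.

Posterior precision equals prior precision plus data precision: 1/σ_n² = 1/σ₀² + n/σ².
So 1/σ₀² = 1/2.4268 − 10/25.2 = 0.412065 − 0.396825 = 0.015240.
Hence σ₀² = 1/0.015240 ≈ 65.6.

σ₀² = 65.6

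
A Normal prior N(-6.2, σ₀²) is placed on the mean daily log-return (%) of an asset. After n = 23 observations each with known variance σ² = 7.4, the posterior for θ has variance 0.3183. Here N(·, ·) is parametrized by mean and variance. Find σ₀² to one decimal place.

σ₀² = 29.8

Posterior precision equals prior precision plus data precision: 1/σ_n² = 1/σ₀² + n/σ².
So 1/σ₀² = 1/0.3183 − 23/7.4 = 3.141690 − 3.108108 = 0.033582.
Hence σ₀² = 1/0.033582 ≈ 29.8.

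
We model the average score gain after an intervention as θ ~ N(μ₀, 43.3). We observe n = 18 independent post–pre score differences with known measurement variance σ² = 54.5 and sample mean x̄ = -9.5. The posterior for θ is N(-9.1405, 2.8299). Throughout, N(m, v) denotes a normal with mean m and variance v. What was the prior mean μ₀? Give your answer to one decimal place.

With known observation variance, the Normal–Normal posterior has precision τ_n = τ₀ + n/σ² and mean μ_n = (τ₀μ₀ + (n/σ²)x̄)/τ_n.
Here τ₀ = 1/43.3 = 0.023095 and τ_data = 18/54.5 = 0.330275, so τ_n = 0.353370.
Rearranging for μ₀: μ₀ = (μ_n·τ_n − τ_data·x̄)/τ₀ = (-9.1405·0.353370 − 0.330275·-9.5) / 0.023095 = -0.092366/0.023095 ≈ -4.0.

μ₀ = -4.0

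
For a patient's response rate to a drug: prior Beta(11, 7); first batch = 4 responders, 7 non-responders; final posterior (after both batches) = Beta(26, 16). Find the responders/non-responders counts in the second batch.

Because Beta–binomial updating is additive in the counts, the combined data contributed (α_post−α_prior, β_post−β_prior) successes and failures.
Total across both batches: 26−11=15 responders, 16−7=9 non-responders.
Subtract the first batch: 15−4=11 responders and 9−7=2 non-responders.

11 responders and 2 non-responders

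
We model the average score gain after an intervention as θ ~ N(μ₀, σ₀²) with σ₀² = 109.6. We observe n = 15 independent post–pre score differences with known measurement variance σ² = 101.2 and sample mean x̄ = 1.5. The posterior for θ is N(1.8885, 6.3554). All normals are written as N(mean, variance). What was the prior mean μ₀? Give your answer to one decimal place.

The posterior mean is a precision-weighted average: μ_n = (τ₀μ₀ + τ_data·x̄)/(τ₀+τ_data), with τ₀=1/σ₀² and τ_data=n/σ².
Here τ₀ = 1/109.6 = 0.009124 and τ_data = 15/101.2 = 0.148221, so τ_n = 0.157345.
Rearranging for μ₀: μ₀ = (μ_n·τ_n − τ_data·x̄)/τ₀ = (1.8885·0.157345 − 0.148221·1.5) / 0.009124 = 0.074815/0.009124 ≈ 8.2.

μ₀ = 8.2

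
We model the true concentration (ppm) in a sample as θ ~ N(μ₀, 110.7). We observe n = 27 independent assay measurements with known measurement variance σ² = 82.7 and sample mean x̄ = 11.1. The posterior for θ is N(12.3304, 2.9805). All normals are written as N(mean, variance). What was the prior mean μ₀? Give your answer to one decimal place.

With known observation variance, the Normal–Normal posterior has precision τ_n = τ₀ + n/σ² and mean μ_n = (τ₀μ₀ + (n/σ²)x̄)/τ_n.
Here τ₀ = 1/110.7 = 0.009033 and τ_data = 27/82.7 = 0.326481, so τ_n = 0.335514.
Rearranging for μ₀: μ₀ = (μ_n·τ_n − τ_data·x̄)/τ₀ = (12.3304·0.335514 − 0.326481·11.1) / 0.009033 = 0.513083/0.009033 ≈ 56.8.

μ₀ = 56.8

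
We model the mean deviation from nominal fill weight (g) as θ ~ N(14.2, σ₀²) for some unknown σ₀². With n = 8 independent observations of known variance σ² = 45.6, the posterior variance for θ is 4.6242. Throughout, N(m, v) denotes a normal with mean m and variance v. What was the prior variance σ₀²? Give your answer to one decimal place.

For the Normal–Normal model with known σ², precisions add: τ_n = τ₀ + n/σ².
So 1/σ₀² = 1/4.6242 − 8/45.6 = 0.216254 − 0.175439 = 0.040815.
Hence σ₀² = 1/0.040815 ≈ 24.5.

σ₀² = 24.5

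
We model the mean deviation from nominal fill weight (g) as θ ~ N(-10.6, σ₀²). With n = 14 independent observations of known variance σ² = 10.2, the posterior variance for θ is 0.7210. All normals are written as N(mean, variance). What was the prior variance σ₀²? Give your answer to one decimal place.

σ₀² = 69.4

Posterior precision equals prior precision plus data precision: 1/σ_n² = 1/σ₀² + n/σ².
So 1/σ₀² = 1/0.7210 − 14/10.2 = 1.386963 − 1.372549 = 0.014414.
Hence σ₀² = 1/0.014414 ≈ 69.4.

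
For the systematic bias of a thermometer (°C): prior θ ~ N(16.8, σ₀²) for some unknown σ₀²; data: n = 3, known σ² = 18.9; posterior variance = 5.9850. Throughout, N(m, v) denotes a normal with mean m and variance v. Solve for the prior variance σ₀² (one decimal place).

For the Normal–Normal model with known σ², precisions add: τ_n = τ₀ + n/σ².
So 1/σ₀² = 1/5.9850 − 3/18.9 = 0.167084 − 0.158730 = 0.008354.
Hence σ₀² = 1/0.008354 ≈ 119.7.

σ₀² = 119.7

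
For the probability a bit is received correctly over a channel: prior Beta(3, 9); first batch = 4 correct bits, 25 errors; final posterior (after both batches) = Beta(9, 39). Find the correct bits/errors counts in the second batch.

Because Beta–binomial updating is additive in the counts, the combined data contributed (α_post−α_prior, β_post−β_prior) successes and failures.
Total across both batches: 9−3=6 correct bits, 39−9=30 errors.
Subtract the first batch: 6−4=2 correct bits and 30−25=5 errors.

2 correct bits and 5 errors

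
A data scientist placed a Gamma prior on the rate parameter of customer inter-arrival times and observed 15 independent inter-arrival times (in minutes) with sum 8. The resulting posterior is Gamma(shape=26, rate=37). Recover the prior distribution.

Gamma–exponential conjugacy: posterior shape = α + n, posterior rate = β + Σtᵢ.
So α = 26 − 15 = 11 and β = 37 − 8 = 29.

Gamma(shape=11, rate=29)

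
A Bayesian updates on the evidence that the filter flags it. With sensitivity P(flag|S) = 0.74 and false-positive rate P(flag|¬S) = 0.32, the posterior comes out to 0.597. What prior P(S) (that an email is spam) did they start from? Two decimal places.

Bayes' rule in odds form gives O(S|E) = O(S)·[P(E|S)/P(E|¬S)], hence O(S) = O(S|E)/LR.
Posterior odds = 0.597/(1−0.597) = 1.4814. LR = 0.74/0.32 = 2.3125.
Prior odds = 1.4814/2.3125 = 0.6406, so P(S) = 0.6406/(1+0.6406) ≈ 0.39.

P(S) = 0.39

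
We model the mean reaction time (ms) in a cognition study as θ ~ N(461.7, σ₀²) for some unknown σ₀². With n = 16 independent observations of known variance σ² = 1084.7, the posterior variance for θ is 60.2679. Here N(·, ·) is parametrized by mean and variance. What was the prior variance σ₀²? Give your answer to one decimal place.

For the Normal–Normal model with known σ², precisions add: τ_n = τ₀ + n/σ².
So 1/σ₀² = 1/60.2679 − 16/1084.7 = 0.016593 − 0.014751 = 0.001842.
Hence σ₀² = 1/0.001842 ≈ 542.9.

σ₀² = 542.9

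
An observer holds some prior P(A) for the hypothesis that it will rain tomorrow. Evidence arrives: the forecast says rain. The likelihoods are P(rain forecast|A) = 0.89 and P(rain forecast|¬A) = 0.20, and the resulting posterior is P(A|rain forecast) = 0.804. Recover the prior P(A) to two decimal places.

Bayes' rule in odds form gives O(A|E) = O(A)·[P(E|A)/P(E|¬A)], hence O(A) = O(A|E)/LR.
Posterior odds = 0.804/(1−0.804) = 4.1020. LR = 0.89/0.20 = 4.4500.
Prior odds = 4.1020/4.4500 = 0.9218, so P(A) = 0.9218/(1+0.9218) ≈ 0.48.

P(A) = 0.48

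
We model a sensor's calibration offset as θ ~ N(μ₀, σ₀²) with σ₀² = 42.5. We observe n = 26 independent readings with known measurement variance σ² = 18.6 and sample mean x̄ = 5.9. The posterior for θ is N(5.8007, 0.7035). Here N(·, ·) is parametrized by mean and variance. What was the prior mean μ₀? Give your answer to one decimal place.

With known observation variance, the Normal–Normal posterior has precision τ_n = τ₀ + n/σ² and mean μ_n = (τ₀μ₀ + (n/σ²)x̄)/τ_n.
Here τ₀ = 1/42.5 = 0.023529 and τ_data = 26/18.6 = 1.397849, so τ_n = 1.421378.
Rearranging for μ₀: μ₀ = (μ_n·τ_n − τ_data·x̄)/τ₀ = (5.8007·1.421378 − 1.397849·5.9) / 0.023529 = -0.002322/0.023529 ≈ -0.1.

μ₀ = -0.1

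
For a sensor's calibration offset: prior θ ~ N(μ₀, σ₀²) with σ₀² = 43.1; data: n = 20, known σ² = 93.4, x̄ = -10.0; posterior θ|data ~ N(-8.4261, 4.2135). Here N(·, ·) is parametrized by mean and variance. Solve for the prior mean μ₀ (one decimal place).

The posterior mean is a precision-weighted average: μ_n = (τ₀μ₀ + τ_data·x̄)/(τ₀+τ_data), with τ₀=1/σ₀² and τ_data=n/σ².
Here τ₀ = 1/43.1 = 0.023202 and τ_data = 20/93.4 = 0.214133, so τ_n = 0.237335.
Rearranging for μ₀: μ₀ = (μ_n·τ_n − τ_data·x̄)/τ₀ = (-8.4261·0.237335 − 0.214133·-10.0) / 0.023202 = 0.141522/0.023202 ≈ 6.1.

μ₀ = 6.1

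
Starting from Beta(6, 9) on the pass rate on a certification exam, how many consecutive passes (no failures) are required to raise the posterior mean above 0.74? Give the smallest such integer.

k = 20

After k passes and 0 failures the posterior is Beta(6+k, 9), with mean (6+k)/(6+9+k).
Set (6+k)/(15+k) > 0.74 and solve: k > (0.74·15 − 6)/(1 − 0.74) = 19.615.
The smallest integer exceeding 19.615 is 20, and checking k=20: (26)/(35) = 0.7429 > 0.74.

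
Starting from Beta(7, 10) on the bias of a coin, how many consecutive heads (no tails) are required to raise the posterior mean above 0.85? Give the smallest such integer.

After k heads and 0 tails the posterior is Beta(7+k, 10), with mean (7+k)/(7+10+k).
Set (7+k)/(17+k) > 0.85 and solve: k > (0.85·17 − 7)/(1 − 0.85) = 49.667.
The smallest integer exceeding 49.667 is 50, and checking k=50: (57)/(67) = 0.8507 > 0.85.

k = 50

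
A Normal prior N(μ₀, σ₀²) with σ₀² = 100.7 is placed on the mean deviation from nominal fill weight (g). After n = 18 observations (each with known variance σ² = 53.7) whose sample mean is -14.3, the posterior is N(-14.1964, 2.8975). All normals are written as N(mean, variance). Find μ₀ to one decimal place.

μ₀ = -10.7

With known observation variance, the Normal–Normal posterior has precision τ_n = τ₀ + n/σ² and mean μ_n = (τ₀μ₀ + (n/σ²)x̄)/τ_n.
Here τ₀ = 1/100.7 = 0.009930 and τ_data = 18/53.7 = 0.335196, so τ_n = 0.345126.
Rearranging for μ₀: μ₀ = (μ_n·τ_n − τ_data·x̄)/τ₀ = (-14.1964·0.345126 − 0.335196·-14.3) / 0.009930 = -0.106244/0.009930 ≈ -10.7.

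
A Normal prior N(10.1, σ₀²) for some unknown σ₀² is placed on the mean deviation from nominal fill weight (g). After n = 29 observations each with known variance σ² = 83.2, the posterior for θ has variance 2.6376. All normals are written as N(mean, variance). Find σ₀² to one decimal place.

σ₀² = 32.7

For the Normal–Normal model with known σ², precisions add: τ_n = τ₀ + n/σ².
So 1/σ₀² = 1/2.6376 − 29/83.2 = 0.379133 − 0.348558 = 0.030575.
Hence σ₀² = 1/0.030575 ≈ 32.7.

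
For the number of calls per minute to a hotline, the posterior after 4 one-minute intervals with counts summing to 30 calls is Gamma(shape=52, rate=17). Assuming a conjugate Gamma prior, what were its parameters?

A Gamma(α, β) prior (rate parametrization) on a Poisson rate with n observations summing to S gives posterior Gamma(α+S, β+n).
So α = 52 − 30 = 22 and β = 17 − 4 = 13.

Gamma(shape=22, rate=13)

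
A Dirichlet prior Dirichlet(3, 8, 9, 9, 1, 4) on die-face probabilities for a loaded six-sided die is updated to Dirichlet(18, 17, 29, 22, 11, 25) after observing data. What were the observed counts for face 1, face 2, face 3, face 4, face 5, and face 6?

For a Dirichlet(α) prior with multinomial counts c, the posterior is Dirichlet(α + c) componentwise.
Counts are posterior − prior componentwise: 18−3=15, 17−8=9, 29−9=20, 22−9=13, 11−1=10, 25−4=21.

counts (15, 9, 20, 13, 10, 21)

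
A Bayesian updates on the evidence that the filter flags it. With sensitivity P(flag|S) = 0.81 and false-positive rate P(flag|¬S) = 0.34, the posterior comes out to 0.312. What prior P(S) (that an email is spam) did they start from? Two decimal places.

P(S) = 0.16

Bayes' rule in odds form gives O(S|E) = O(S)·[P(E|S)/P(E|¬S)], hence O(S) = O(S|E)/LR.
Posterior odds = 0.312/(1−0.312) = 0.4535. LR = 0.81/0.34 = 2.3824.
Prior odds = 0.4535/2.3824 = 0.1904, so P(S) = 0.1904/(1+0.1904) ≈ 0.16.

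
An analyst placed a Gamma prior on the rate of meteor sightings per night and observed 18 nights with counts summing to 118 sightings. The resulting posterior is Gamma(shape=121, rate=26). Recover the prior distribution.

A Gamma(α, β) prior (rate parametrization) on a Poisson rate with n observations summing to S gives posterior Gamma(α+S, β+n).
So α = 121 − 118 = 3 and β = 26 − 18 = 8.

Gamma(shape=3, rate=8)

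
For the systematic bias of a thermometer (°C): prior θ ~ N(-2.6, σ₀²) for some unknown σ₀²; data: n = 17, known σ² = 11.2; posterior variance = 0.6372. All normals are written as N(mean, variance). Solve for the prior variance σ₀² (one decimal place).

Posterior precision equals prior precision plus data precision: 1/σ_n² = 1/σ₀² + n/σ².
So 1/σ₀² = 1/0.6372 − 17/11.2 = 1.569366 − 1.517857 = 0.051509.
Hence σ₀² = 1/0.051509 ≈ 19.4.

σ₀² = 19.4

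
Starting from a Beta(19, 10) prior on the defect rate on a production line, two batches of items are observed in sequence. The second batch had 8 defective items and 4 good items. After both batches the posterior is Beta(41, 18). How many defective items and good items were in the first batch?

14 defective items and 4 good items

Sequential conjugate updates are equivalent to a single update on the pooled data, so total successes = posterior α − prior α and total failures = posterior β − prior β.
Total across both batches: 41−19=22 defective items, 18−10=8 good items.
Subtract the second batch: 22−8=14 defective items and 8−4=4 good items.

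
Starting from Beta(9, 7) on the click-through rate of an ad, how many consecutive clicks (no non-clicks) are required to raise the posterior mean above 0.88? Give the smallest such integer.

k = 43

After k clicks and 0 non-clicks the posterior is Beta(9+k, 7), with mean (9+k)/(9+7+k).
Set (9+k)/(16+k) > 0.88 and solve: k > (0.88·16 − 9)/(1 − 0.88) = 42.333.
The smallest integer exceeding 42.333 is 43.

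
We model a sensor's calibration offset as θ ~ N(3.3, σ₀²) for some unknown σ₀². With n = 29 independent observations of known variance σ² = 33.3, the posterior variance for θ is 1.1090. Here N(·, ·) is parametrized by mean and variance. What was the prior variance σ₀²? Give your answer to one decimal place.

σ₀² = 32.4

Posterior precision equals prior precision plus data precision: 1/σ_n² = 1/σ₀² + n/σ².
So 1/σ₀² = 1/1.1090 − 29/33.3 = 0.901713 − 0.870871 = 0.030842.
Hence σ₀² = 1/0.030842 ≈ 32.4.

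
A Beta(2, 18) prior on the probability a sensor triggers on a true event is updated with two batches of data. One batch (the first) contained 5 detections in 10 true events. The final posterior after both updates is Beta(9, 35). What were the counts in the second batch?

Sequential conjugate updates are equivalent to a single update on the pooled data, so total successes = posterior α − prior α and total failures = posterior β − prior β.
Total across both batches: 9−2=7 detections, 35−18=17 misses.
Subtract the first batch: 7−5=2 detections and 17−5=12 misses.

2 detections and 12 misses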